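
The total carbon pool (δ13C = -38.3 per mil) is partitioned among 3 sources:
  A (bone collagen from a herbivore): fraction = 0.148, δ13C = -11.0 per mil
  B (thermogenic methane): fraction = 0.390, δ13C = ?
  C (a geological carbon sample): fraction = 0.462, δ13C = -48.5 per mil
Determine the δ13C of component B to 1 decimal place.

-36.6 per mil

Isotope mass balance: δ_bulk = Σ fᵢ·δᵢ.
-38.3 = 0.148×(-11.0) + 0.390×δ_B + 0.462×(-48.5)
0.390·δ_B = -38.3 − (-24.035) = -14.265
δ_B = -14.265 / 0.390 = -36.58 per mil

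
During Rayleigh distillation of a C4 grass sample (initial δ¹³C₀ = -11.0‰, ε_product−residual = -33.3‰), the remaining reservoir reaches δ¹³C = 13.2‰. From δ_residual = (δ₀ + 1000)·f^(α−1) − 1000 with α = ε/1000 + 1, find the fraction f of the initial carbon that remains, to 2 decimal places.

0.48

α − 1 = ε/1000 = -0.0333
(δ_res + 1000)/(δ₀ + 1000) = (13.2 + 1000)/(-11.0 + 1000) = 1013.2/989.0 = 1.024469
f = 1.024469^(1/-0.0333) = exp(ln(1.024469)/-0.0333) = exp(0.02417/-0.0333)
f = exp(-0.7260) = 0.4839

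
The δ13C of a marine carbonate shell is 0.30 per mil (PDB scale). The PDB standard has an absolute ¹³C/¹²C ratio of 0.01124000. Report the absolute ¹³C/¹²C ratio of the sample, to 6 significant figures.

R_sample = R_standard × (δ13C/1000 + 1)
R_sample = 0.01124000 × (0.30/1000 + 1) = 0.01124000 × 1.000300
R_sample = 0.0112434

0.0112434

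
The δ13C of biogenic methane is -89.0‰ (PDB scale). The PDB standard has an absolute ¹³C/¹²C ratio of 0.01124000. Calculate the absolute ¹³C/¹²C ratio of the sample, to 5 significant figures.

0.010240

R_sample = R_standard × (δ13C/1000 + 1)
R_sample = 0.01124000 × (-89.0/1000 + 1) = 0.01124000 × 0.911000
R_sample = 0.0102396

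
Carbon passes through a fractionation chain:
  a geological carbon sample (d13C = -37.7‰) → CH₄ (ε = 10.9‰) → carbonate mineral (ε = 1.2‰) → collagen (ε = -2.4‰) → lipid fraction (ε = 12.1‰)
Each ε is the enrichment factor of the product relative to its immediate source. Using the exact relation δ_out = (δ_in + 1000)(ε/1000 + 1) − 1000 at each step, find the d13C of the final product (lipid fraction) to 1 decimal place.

step 1: δ = (-37.70 + 1000)·(10.9/1000 + 1) − 1000 = -27.21‰
step 2: δ = (-27.21 + 1000)·(1.2/1000 + 1) − 1000 = -26.04‰
step 3: δ = (-26.04 + 1000)·(-2.4/1000 + 1) − 1000 = -28.38‰
step 4: δ = (-28.38 + 1000)·(12.1/1000 + 1) − 1000 = -16.62‰

-16.6‰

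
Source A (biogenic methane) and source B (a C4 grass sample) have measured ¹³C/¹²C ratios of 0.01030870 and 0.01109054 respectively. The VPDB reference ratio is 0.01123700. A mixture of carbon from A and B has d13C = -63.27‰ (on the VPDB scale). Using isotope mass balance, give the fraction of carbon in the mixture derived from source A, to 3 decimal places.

0.722

δ_A = (0.01030870/0.01123700 − 1)×1000 = (0.917389 − 1)×1000 = -82.611‰
δ_B = (0.01109054/0.01123700 − 1)×1000 = (0.986966 − 1)×1000 = -13.034‰
f_A = (δ_mix − δ_B)/(δ_A − δ_B) = (-63.27 − (-13.034))/(-82.611 − (-13.034))
f_A = -50.236 / -69.577 = 0.7220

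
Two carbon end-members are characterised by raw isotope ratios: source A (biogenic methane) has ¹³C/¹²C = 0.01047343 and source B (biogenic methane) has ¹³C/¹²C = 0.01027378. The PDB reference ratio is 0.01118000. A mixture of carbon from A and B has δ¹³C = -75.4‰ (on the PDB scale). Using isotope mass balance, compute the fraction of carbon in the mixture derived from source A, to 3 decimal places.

0.317

δ_A = (0.01047343/0.01118000 − 1)×1000 = (0.936801 − 1)×1000 = -63.199‰
δ_B = (0.01027378/0.01118000 − 1)×1000 = (0.918943 − 1)×1000 = -81.057‰
f_A = (δ_mix − δ_B)/(δ_A − δ_B) = (-75.4 − (-81.057))/(-63.199 − (-81.057))
f_A = 5.657 / 17.858 = 0.3168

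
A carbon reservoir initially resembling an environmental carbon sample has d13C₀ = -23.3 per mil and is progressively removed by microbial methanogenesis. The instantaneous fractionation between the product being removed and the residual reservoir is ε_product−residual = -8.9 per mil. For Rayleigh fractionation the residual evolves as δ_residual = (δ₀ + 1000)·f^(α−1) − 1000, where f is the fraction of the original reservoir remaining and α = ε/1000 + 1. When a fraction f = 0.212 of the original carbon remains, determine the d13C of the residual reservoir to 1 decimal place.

Rayleigh residual: δ_res = (δ₀ + 1000)·f^(α−1) − 1000
α = ε/1000 + 1 = 0.99110, so α − 1 = -0.00890
f^(α−1) = 0.212^(-0.00890) = 1.013901
δ_res = (-23.3 + 1000) × 1.013901 − 1000 = 990.277 − 1000 = -9.72 per mil

-9.7 per mil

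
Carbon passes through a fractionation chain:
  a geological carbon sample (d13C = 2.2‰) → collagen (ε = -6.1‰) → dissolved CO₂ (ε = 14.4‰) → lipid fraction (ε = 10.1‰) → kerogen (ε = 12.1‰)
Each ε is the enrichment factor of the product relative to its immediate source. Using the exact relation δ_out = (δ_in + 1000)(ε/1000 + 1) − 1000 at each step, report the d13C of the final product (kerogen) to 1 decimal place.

step 1: δ = (2.20 + 1000)·(-6.1/1000 + 1) − 1000 = -3.91‰
step 2: δ = (-3.91 + 1000)·(14.4/1000 + 1) − 1000 = 10.43‰
step 3: δ = (10.43 + 1000)·(10.1/1000 + 1) − 1000 = 20.64‰
step 4: δ = (20.64 + 1000)·(12.1/1000 + 1) − 1000 = 32.99‰

33.0‰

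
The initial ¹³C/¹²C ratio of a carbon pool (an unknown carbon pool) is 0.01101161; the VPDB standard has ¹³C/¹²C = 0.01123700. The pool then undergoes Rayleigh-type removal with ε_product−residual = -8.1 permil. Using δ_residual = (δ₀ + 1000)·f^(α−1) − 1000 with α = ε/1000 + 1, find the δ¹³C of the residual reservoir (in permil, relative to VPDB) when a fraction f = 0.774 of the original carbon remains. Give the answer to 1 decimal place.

δ₀ = (0.01101161/0.01123700 − 1)×1000 = (0.979942 − 1)×1000 = -20.058 permil
α − 1 = ε/1000 = -0.0081
f^(α−1) = 0.774^(-0.0081) = 1.002077
δ_res = (-20.058 + 1000) × 1.002077 − 1000 = 981.978 − 1000 = -18.02 permil

-18.0 permil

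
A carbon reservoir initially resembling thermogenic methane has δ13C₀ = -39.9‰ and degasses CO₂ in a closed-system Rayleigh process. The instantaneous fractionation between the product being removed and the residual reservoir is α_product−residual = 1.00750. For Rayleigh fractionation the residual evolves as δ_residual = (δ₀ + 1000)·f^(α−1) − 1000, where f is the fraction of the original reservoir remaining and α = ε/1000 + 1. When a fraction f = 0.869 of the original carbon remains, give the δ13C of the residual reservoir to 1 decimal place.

-40.9‰

Rayleigh residual: δ_res = (δ₀ + 1000)·f^(α−1) − 1000
α − 1 = 0.00750
f^(α−1) = 0.869^(0.00750) = 0.998947
δ_res = (-39.9 + 1000) × 0.998947 − 1000 = 959.089 − 1000 = -40.91‰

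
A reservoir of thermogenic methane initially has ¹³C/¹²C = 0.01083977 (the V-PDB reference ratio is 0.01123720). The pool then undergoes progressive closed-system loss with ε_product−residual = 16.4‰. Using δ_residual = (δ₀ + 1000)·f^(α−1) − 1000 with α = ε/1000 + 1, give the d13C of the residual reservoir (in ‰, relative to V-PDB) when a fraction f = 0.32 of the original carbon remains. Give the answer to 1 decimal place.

δ₀ = (0.01083977/0.01123720 − 1)×1000 = (0.964633 − 1)×1000 = -35.367‰
α − 1 = ε/1000 = 0.0164
f^(α−1) = 0.32^(0.0164) = 0.981487
δ_res = (-35.367 + 1000) × 0.981487 − 1000 = 946.774 − 1000 = -53.23‰

-53.2‰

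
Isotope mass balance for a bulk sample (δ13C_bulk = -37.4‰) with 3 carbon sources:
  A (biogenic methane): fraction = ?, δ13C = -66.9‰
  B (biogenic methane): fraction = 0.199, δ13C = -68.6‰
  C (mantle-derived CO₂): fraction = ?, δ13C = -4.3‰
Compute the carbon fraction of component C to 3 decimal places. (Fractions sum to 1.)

Let f_C and f_A be the unknown fractions; fractions sum to 1 so f_C + f_A = 0.801.
Mass balance: Σ fᵢ·δᵢ = δ_bulk ⇒ f_C·(-4.3) + f_A·(-66.9) = -37.4 − (-13.651) = -23.749
Substitute f_A = 0.801 − f_C:
f_C·(-4.3 − -66.9) = -23.749 − 0.801×(-66.9) = 29.838
f_C = 29.838 / 62.6 = 0.4767

0.477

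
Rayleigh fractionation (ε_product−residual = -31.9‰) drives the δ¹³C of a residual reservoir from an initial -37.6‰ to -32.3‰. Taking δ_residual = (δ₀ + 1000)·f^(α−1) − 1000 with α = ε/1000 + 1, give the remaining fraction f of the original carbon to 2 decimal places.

α − 1 = ε/1000 = -0.0319
(δ_res + 1000)/(δ₀ + 1000) = (-32.3 + 1000)/(-37.6 + 1000) = 967.7/962.4 = 1.005507
f = 1.005507^(1/-0.0319) = exp(ln(1.005507)/-0.0319) = exp(0.00549/-0.0319)
f = exp(-0.1722) = 0.8418

0.84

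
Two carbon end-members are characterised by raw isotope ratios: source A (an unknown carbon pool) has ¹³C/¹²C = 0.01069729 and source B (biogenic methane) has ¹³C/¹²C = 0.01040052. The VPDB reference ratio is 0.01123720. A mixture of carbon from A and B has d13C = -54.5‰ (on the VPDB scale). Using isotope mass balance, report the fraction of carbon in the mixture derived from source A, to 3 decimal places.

δ_A = (0.01069729/0.01123720 − 1)×1000 = (0.951953 − 1)×1000 = -48.047‰
δ_B = (0.01040052/0.01123720 − 1)×1000 = (0.925544 − 1)×1000 = -74.456‰
f_A = (δ_mix − δ_B)/(δ_A − δ_B) = (-54.5 − (-74.456))/(-48.047 − (-74.456))
f_A = 19.956 / 26.410 = 0.7556

0.756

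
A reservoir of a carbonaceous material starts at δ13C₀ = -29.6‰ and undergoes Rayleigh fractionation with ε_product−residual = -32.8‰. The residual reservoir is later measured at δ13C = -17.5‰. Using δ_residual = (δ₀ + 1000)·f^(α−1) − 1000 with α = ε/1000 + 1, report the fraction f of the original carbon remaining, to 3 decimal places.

0.685

α − 1 = ε/1000 = -0.0328
(δ_res + 1000)/(δ₀ + 1000) = (-17.5 + 1000)/(-29.6 + 1000) = 982.5/970.4 = 1.012469
f = 1.012469^(1/-0.0328) = exp(ln(1.012469)/-0.0328) = exp(0.01239/-0.0328)
f = exp(-0.3778) = 0.6854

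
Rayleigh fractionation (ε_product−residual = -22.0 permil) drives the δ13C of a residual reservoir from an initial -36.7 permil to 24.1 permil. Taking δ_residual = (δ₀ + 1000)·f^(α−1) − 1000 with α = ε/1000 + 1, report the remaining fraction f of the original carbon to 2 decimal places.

0.06

α − 1 = ε/1000 = -0.0220
(δ_res + 1000)/(δ₀ + 1000) = (24.1 + 1000)/(-36.7 + 1000) = 1024.1/963.3 = 1.063116
f = 1.063116^(1/-0.0220) = exp(ln(1.063116)/-0.0220) = exp(0.06120/-0.0220)
f = exp(-2.7820) = 0.0619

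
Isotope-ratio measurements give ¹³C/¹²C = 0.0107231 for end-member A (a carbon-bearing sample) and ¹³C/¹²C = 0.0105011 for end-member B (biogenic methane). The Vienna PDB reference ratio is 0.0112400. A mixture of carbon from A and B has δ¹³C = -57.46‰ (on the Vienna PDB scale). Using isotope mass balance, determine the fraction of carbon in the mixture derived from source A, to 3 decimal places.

δ_A = (0.0107231/0.0112400 − 1)×1000 = (0.954012 − 1)×1000 = -45.988‰
δ_B = (0.0105011/0.0112400 − 1)×1000 = (0.934262 − 1)×1000 = -65.738‰
f_A = (δ_mix − δ_B)/(δ_A − δ_B) = (-57.46 − (-65.738))/(-45.988 − (-65.738))
f_A = 8.278 / 19.751 = 0.4191

0.419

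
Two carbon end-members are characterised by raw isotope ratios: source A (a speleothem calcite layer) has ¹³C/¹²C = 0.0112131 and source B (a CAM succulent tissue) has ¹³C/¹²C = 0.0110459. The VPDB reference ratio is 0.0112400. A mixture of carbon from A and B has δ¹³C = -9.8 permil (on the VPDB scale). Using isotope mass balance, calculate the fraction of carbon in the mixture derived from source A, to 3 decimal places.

δ_A = (0.0112131/0.0112400 − 1)×1000 = (0.997607 − 1)×1000 = -2.393 permil
δ_B = (0.0110459/0.0112400 − 1)×1000 = (0.982731 − 1)×1000 = -17.269 permil
f_A = (δ_mix − δ_B)/(δ_A − δ_B) = (-9.8 − (-17.269))/(-2.393 − (-17.269))
f_A = 7.469 / 14.875 = 0.5021

0.502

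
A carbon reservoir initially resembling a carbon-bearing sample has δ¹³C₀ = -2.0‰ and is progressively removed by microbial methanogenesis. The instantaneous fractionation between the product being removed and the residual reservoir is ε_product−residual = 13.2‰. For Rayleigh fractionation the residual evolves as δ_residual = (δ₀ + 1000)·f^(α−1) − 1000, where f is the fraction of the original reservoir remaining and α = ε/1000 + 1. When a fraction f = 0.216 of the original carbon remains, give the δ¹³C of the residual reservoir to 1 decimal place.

-22.0‰

Rayleigh residual: δ_res = (δ₀ + 1000)·f^(α−1) − 1000
α = ε/1000 + 1 = 1.01320, so α − 1 = 0.01320
f^(α−1) = 0.216^(0.01320) = 0.979975
δ_res = (-2.0 + 1000) × 0.979975 − 1000 = 978.015 − 1000 = -21.99‰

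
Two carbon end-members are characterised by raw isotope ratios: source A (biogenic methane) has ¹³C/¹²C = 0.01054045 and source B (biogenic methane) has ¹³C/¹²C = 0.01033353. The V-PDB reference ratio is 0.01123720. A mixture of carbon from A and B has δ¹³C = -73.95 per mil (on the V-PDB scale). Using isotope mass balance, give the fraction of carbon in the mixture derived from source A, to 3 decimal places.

0.351

δ_A = (0.01054045/0.01123720 − 1)×1000 = (0.937996 − 1)×1000 = -62.004 per mil
δ_B = (0.01033353/0.01123720 − 1)×1000 = (0.919582 − 1)×1000 = -80.418 per mil
f_A = (δ_mix − δ_B)/(δ_A − δ_B) = (-73.95 − (-80.418))/(-62.004 − (-80.418))
f_A = 6.468 / 18.414 = 0.3512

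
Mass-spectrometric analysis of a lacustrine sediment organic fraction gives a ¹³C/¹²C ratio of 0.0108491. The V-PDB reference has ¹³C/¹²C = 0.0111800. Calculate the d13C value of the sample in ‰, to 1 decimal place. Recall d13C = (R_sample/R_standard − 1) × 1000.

-29.6‰

d13C = (R_sample / R_standard − 1) × 1000
R_sample / R_standard = 0.0108491 / 0.0111800 = 0.970403
d13C = (0.970403 − 1) × 1000 = -29.60‰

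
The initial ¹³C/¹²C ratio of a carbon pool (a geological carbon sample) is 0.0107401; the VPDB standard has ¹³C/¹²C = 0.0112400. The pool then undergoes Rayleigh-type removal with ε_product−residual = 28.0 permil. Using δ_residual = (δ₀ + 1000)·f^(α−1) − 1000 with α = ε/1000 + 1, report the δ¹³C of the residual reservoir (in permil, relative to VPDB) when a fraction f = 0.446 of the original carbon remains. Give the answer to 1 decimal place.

-65.8 permil

δ₀ = (0.0107401/0.0112400 − 1)×1000 = (0.955525 − 1)×1000 = -44.475 permil
α − 1 = ε/1000 = 0.0280
f^(α−1) = 0.446^(0.0280) = 0.977645
δ_res = (-44.475 + 1000) × 0.977645 − 1000 = 934.165 − 1000 = -65.84 permil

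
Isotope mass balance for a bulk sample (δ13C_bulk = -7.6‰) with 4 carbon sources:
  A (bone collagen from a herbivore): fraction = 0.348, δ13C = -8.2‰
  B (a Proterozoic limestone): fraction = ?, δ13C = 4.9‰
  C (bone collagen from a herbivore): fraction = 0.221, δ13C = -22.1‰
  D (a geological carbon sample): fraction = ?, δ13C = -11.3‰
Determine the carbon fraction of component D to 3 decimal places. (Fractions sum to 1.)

Let f_D and f_B be the unknown fractions; fractions sum to 1 so f_D + f_B = 0.431.
Mass balance: Σ fᵢ·δᵢ = δ_bulk ⇒ f_D·(-11.3) + f_B·(4.9) = -7.6 − (-7.738) = 0.138
Substitute f_B = 0.431 − f_D:
f_D·(-11.3 − 4.9) = 0.138 − 0.431×(4.9) = -1.974
f_D = -1.974 / -16.2 = 0.1219

0.122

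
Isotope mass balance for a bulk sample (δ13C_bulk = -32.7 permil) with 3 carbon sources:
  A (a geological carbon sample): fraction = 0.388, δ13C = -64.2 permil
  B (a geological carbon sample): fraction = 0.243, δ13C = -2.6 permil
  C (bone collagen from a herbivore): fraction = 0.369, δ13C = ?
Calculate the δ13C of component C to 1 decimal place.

Isotope mass balance: δ_bulk = Σ fᵢ·δᵢ.
-32.7 = 0.388×(-64.2) + 0.243×(-2.6) + 0.369×δ_C
0.369·δ_C = -32.7 − (-25.541) = -7.159
δ_C = -7.159 / 0.369 = -19.40 permil

-19.4 permil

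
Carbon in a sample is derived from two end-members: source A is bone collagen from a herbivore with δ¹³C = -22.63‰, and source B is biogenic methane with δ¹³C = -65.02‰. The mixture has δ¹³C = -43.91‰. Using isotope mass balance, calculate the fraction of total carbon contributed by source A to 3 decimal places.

δ_mix = f_A·δ_A + (1 − f_A)·δ_B  ⇒  f_A = (δ_mix − δ_B)/(δ_A − δ_B)
f_A = (-43.91 − (-65.02)) / (-22.63 − (-65.02))
f_A = 21.11 / 42.39 = 0.4980

0.498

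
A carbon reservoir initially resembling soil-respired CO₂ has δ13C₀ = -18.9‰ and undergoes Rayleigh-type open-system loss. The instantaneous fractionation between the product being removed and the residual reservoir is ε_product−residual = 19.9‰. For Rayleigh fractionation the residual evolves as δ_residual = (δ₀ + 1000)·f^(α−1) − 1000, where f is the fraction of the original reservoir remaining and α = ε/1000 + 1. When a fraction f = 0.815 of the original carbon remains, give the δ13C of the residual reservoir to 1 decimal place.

-22.9‰

Rayleigh residual: δ_res = (δ₀ + 1000)·f^(α−1) − 1000
α = ε/1000 + 1 = 1.01990, so α − 1 = 0.01990
f^(α−1) = 0.815^(0.01990) = 0.995937
δ_res = (-18.9 + 1000) × 0.995937 − 1000 = 977.114 − 1000 = -22.89‰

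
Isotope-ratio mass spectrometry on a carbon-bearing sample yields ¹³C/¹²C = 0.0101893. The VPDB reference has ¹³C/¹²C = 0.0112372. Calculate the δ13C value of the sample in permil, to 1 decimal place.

δ13C = (R_sample / R_standard − 1) × 1000
R_sample / R_standard = 0.0101893 / 0.0112372 = 0.906747
δ13C = (0.906747 − 1) × 1000 = -93.25 permil

-93.3 permil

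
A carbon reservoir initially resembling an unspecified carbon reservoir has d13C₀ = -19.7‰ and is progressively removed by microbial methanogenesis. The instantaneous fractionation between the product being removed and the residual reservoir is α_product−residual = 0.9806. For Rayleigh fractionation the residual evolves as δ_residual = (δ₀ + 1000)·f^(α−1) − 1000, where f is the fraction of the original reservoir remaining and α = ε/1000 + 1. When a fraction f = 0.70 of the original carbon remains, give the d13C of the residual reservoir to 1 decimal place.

-12.9‰

Rayleigh residual: δ_res = (δ₀ + 1000)·f^(α−1) − 1000
α − 1 = -0.01940
f^(α−1) = 0.70^(-0.01940) = 1.006943
δ_res = (-19.7 + 1000) × 1.006943 − 1000 = 987.107 − 1000 = -12.89‰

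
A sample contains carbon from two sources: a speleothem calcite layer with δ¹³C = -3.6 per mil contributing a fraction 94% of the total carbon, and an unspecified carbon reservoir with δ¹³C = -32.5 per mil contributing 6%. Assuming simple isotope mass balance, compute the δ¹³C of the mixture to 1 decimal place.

δ_mix = f_A·δ_A + f_B·δ_B
δ_mix = 0.94 × (-3.6) + 0.06 × (-32.5)
δ_mix = -3.38 + -1.95 = -5.33 per mil

-5.3 per mil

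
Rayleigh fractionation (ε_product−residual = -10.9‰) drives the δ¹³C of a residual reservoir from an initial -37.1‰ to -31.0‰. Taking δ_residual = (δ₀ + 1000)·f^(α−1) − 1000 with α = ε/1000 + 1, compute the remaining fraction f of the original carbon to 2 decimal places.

0.56

α − 1 = ε/1000 = -0.0109
(δ_res + 1000)/(δ₀ + 1000) = (-31.0 + 1000)/(-37.1 + 1000) = 969.0/962.9 = 1.006335
f = 1.006335^(1/-0.0109) = exp(ln(1.006335)/-0.0109) = exp(0.00632/-0.0109)
f = exp(-0.5794) = 0.5603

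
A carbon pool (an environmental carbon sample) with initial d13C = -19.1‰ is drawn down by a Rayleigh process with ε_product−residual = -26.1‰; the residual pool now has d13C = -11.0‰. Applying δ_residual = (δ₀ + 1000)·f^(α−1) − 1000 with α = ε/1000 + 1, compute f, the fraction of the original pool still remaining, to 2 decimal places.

0.73

α − 1 = ε/1000 = -0.0261
(δ_res + 1000)/(δ₀ + 1000) = (-11.0 + 1000)/(-19.1 + 1000) = 989.0/980.9 = 1.008258
f = 1.008258^(1/-0.0261) = exp(ln(1.008258)/-0.0261) = exp(0.00822/-0.0261)
f = exp(-0.3151) = 0.7297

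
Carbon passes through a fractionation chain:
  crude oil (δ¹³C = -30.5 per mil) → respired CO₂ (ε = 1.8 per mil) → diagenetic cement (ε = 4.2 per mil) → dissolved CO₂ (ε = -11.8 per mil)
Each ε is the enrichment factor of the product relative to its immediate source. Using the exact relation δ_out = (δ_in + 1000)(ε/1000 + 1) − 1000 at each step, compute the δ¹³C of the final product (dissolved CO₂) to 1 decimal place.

-36.2 per mil

step 1: δ = (-30.50 + 1000)·(1.8/1000 + 1) − 1000 = -28.75 per mil
step 2: δ = (-28.75 + 1000)·(4.2/1000 + 1) − 1000 = -24.68 per mil
step 3: δ = (-24.68 + 1000)·(-11.8/1000 + 1) − 1000 = -36.18 per mil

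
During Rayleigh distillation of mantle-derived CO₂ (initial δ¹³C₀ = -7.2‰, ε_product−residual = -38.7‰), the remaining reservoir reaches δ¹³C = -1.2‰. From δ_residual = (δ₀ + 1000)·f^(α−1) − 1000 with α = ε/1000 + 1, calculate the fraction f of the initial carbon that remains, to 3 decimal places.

0.856

α − 1 = ε/1000 = -0.0387
(δ_res + 1000)/(δ₀ + 1000) = (-1.2 + 1000)/(-7.2 + 1000) = 998.8/992.8 = 1.006044
f = 1.006044^(1/-0.0387) = exp(ln(1.006044)/-0.0387) = exp(0.00603/-0.0387)
f = exp(-0.1557) = 0.8558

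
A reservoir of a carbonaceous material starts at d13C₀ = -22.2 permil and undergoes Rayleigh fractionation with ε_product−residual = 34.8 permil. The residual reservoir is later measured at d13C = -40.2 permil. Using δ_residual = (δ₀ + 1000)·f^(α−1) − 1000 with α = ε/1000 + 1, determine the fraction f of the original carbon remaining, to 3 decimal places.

α − 1 = ε/1000 = 0.0348
(δ_res + 1000)/(δ₀ + 1000) = (-40.2 + 1000)/(-22.2 + 1000) = 959.8/977.8 = 0.981591
f = 0.981591^(1/0.0348) = exp(ln(0.981591)/0.0348) = exp(-0.01858/0.0348)
f = exp(-0.5339) = 0.5863

0.586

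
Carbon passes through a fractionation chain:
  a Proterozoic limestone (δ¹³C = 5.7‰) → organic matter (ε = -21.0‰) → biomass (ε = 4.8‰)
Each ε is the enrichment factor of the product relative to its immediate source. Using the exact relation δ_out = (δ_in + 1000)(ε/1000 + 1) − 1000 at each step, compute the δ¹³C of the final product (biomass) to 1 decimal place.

-10.7‰

step 1: δ = (5.70 + 1000)·(-21.0/1000 + 1) − 1000 = -15.42‰
step 2: δ = (-15.42 + 1000)·(4.8/1000 + 1) − 1000 = -10.69‰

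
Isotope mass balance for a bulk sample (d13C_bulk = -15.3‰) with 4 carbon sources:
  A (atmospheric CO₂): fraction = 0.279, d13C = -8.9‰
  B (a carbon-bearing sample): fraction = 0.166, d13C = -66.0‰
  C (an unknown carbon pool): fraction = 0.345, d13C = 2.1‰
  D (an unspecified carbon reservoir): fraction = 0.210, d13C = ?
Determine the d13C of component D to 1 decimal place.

Isotope mass balance: δ_bulk = Σ fᵢ·δᵢ.
-15.3 = 0.279×(-8.9) + 0.166×(-66.0) + 0.345×(2.1) + 0.210×δ_D
0.210·δ_D = -15.3 − (-12.715) = -2.585
δ_D = -2.585 / 0.210 = -12.31‰

-12.3‰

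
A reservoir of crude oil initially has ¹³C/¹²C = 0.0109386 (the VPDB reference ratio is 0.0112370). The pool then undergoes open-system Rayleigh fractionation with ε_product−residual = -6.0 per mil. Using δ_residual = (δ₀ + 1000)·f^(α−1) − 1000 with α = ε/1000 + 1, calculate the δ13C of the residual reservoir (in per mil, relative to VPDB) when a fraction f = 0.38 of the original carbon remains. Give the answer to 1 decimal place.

-20.9 per mil

δ₀ = (0.0109386/0.0112370 − 1)×1000 = (0.973445 − 1)×1000 = -26.555 per mil
α − 1 = ε/1000 = -0.0060
f^(α−1) = 0.38^(-0.0060) = 1.005822
δ_res = (-26.555 + 1000) × 1.005822 − 1000 = 979.113 − 1000 = -20.89 per mil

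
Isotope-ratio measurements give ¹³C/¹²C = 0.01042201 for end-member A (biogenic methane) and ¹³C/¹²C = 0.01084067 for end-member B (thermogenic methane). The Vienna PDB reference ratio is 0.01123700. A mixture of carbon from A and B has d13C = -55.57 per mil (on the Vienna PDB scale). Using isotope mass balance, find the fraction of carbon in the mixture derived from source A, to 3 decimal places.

δ_A = (0.01042201/0.01123700 − 1)×1000 = (0.927473 − 1)×1000 = -72.527 per mil
δ_B = (0.01084067/0.01123700 − 1)×1000 = (0.964730 − 1)×1000 = -35.270 per mil
f_A = (δ_mix − δ_B)/(δ_A − δ_B) = (-55.57 − (-35.270))/(-72.527 − (-35.270))
f_A = -20.300 / -37.257 = 0.5449

0.545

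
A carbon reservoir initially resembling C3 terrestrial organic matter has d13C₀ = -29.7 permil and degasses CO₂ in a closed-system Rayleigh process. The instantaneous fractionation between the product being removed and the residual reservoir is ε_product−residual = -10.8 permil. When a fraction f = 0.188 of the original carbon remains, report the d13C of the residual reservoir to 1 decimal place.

-12.0 permil

Rayleigh residual: δ_res = (δ₀ + 1000)·f^(α−1) − 1000
α = ε/1000 + 1 = 0.98920, so α − 1 = -0.01080
f^(α−1) = 0.188^(-0.01080) = 1.018214
δ_res = (-29.7 + 1000) × 1.018214 − 1000 = 987.973 − 1000 = -12.03 permil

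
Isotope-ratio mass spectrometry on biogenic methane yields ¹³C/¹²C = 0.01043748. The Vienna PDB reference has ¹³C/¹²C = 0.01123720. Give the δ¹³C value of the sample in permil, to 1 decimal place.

δ¹³C = (R_sample / R_standard − 1) × 1000
R_sample / R_standard = 0.01043748 / 0.01123720 = 0.928833
δ¹³C = (0.928833 − 1) × 1000 = -71.17 permil

-71.2 permil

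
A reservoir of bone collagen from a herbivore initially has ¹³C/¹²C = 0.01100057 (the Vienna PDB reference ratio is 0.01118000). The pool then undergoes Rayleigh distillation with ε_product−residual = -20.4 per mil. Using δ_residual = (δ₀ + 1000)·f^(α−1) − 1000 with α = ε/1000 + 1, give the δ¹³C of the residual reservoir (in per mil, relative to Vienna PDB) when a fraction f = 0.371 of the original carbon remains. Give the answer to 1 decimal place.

4.1 per mil

δ₀ = (0.01100057/0.01118000 − 1)×1000 = (0.983951 − 1)×1000 = -16.049 per mil
α − 1 = ε/1000 = -0.0204
f^(α−1) = 0.371^(-0.0204) = 1.020434
δ_res = (-16.049 + 1000) × 1.020434 − 1000 = 1004.057 − 1000 = 4.06 per mil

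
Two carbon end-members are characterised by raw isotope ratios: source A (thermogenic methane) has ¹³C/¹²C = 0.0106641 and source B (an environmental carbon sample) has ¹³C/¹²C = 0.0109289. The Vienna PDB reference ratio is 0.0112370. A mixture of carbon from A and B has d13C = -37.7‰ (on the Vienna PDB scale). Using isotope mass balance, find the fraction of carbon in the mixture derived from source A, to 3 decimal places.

0.436

δ_A = (0.0106641/0.0112370 − 1)×1000 = (0.949017 − 1)×1000 = -50.983‰
δ_B = (0.0109289/0.0112370 − 1)×1000 = (0.972582 − 1)×1000 = -27.418‰
f_A = (δ_mix − δ_B)/(δ_A − δ_B) = (-37.7 − (-27.418))/(-50.983 − (-27.418))
f_A = -10.282 / -23.565 = 0.4363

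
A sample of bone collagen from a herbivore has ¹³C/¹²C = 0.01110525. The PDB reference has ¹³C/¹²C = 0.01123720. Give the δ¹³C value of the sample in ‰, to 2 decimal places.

δ¹³C = (R_sample / R_standard − 1) × 1000
R_sample / R_standard = 0.01110525 / 0.01123720 = 0.988258
δ¹³C = (0.988258 − 1) × 1000 = -11.742‰

-11.74‰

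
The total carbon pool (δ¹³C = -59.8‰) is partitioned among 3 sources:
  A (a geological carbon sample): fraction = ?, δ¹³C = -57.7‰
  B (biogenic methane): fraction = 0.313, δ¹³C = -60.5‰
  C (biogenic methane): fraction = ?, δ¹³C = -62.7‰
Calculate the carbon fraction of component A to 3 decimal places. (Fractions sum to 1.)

0.442

Let f_A and f_C be the unknown fractions; fractions sum to 1 so f_A + f_C = 0.687.
Mass balance: Σ fᵢ·δᵢ = δ_bulk ⇒ f_A·(-57.7) + f_C·(-62.7) = -59.8 − (-18.936) = -40.864
Substitute f_C = 0.687 − f_A:
f_A·(-57.7 − -62.7) = -40.864 − 0.687×(-62.7) = 2.211
f_A = 2.211 / 5.0 = 0.4423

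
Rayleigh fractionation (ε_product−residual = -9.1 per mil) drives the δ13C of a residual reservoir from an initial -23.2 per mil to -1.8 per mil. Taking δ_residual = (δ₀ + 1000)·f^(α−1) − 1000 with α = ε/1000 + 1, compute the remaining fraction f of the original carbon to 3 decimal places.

0.092

α − 1 = ε/1000 = -0.0091
(δ_res + 1000)/(δ₀ + 1000) = (-1.8 + 1000)/(-23.2 + 1000) = 998.2/976.8 = 1.021908
f = 1.021908^(1/-0.0091) = exp(ln(1.021908)/-0.0091) = exp(0.02167/-0.0091)
f = exp(-2.3815) = 0.0924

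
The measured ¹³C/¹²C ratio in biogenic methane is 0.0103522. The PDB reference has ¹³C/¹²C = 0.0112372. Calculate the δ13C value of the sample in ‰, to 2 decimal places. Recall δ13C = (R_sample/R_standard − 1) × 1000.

δ13C = (R_sample / R_standard − 1) × 1000
R_sample / R_standard = 0.0103522 / 0.0112372 = 0.921244
δ13C = (0.921244 − 1) × 1000 = -78.756‰

-78.76‰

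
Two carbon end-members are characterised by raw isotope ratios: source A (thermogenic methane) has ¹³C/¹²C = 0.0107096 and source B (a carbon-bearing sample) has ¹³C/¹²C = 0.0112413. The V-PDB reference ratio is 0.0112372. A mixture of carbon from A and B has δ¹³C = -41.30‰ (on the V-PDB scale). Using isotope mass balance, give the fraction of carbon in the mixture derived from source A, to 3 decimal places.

0.881

δ_A = (0.0107096/0.0112372 − 1)×1000 = (0.953049 − 1)×1000 = -46.951‰
δ_B = (0.0112413/0.0112372 − 1)×1000 = (1.000365 − 1)×1000 = 0.365‰
f_A = (δ_mix − δ_B)/(δ_A − δ_B) = (-41.30 − (0.365))/(-46.951 − (0.365))
f_A = -41.665 / -47.316 = 0.8806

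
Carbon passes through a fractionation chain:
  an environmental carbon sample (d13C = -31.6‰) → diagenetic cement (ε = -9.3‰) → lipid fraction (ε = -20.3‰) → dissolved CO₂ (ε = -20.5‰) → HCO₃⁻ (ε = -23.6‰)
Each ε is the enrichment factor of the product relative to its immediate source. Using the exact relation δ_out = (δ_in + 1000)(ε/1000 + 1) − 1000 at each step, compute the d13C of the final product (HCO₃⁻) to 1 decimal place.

step 1: δ = (-31.60 + 1000)·(-9.3/1000 + 1) − 1000 = -40.61‰
step 2: δ = (-40.61 + 1000)·(-20.3/1000 + 1) − 1000 = -60.08‰
step 3: δ = (-60.08 + 1000)·(-20.5/1000 + 1) − 1000 = -79.35‰
step 4: δ = (-79.35 + 1000)·(-23.6/1000 + 1) − 1000 = -101.08‰

-101.1‰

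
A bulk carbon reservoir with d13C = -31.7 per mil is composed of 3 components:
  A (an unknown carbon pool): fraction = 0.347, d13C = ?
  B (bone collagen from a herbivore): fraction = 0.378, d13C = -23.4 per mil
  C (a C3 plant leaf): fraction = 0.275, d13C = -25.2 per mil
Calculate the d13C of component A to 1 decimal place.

-45.9 per mil

Isotope mass balance: δ_bulk = Σ fᵢ·δᵢ.
-31.7 = 0.347×δ_A + 0.378×(-23.4) + 0.275×(-25.2)
0.347·δ_A = -31.7 − (-15.775) = -15.925
δ_A = -15.925 / 0.347 = -45.89 per mil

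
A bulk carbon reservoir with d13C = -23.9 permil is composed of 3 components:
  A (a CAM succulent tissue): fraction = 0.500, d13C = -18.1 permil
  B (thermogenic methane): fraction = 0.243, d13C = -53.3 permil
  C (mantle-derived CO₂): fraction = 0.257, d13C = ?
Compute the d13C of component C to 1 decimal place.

-7.4 permil

Isotope mass balance: δ_bulk = Σ fᵢ·δᵢ.
-23.9 = 0.500×(-18.1) + 0.243×(-53.3) + 0.257×δ_C
0.257·δ_C = -23.9 − (-22.002) = -1.898
δ_C = -1.898 / 0.257 = -7.39 permil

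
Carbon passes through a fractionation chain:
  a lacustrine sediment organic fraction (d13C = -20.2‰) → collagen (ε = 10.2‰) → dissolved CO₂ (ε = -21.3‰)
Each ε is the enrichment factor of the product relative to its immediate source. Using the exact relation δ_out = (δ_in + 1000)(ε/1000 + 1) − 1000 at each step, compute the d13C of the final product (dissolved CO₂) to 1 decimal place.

-31.3‰

step 1: δ = (-20.20 + 1000)·(10.2/1000 + 1) − 1000 = -10.21‰
step 2: δ = (-10.21 + 1000)·(-21.3/1000 + 1) − 1000 = -31.29‰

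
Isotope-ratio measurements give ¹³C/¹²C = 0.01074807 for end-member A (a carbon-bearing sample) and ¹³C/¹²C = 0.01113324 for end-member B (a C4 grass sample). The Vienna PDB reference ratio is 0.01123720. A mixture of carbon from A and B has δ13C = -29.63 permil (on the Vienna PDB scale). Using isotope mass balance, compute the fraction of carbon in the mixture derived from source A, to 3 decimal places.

0.595

δ_A = (0.01074807/0.01123720 − 1)×1000 = (0.956472 − 1)×1000 = -43.528 permil
δ_B = (0.01113324/0.01123720 − 1)×1000 = (0.990749 − 1)×1000 = -9.251 permil
f_A = (δ_mix − δ_B)/(δ_A − δ_B) = (-29.63 − (-9.251))/(-43.528 − (-9.251))
f_A = -20.379 / -34.276 = 0.5945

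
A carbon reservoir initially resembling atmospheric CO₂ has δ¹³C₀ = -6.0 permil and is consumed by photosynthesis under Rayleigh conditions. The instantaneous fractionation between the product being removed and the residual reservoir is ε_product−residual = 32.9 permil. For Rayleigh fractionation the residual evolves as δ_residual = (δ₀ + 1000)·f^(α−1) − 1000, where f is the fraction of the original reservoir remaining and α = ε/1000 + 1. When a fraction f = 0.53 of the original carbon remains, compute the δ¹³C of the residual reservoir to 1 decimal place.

-26.5 permil

Rayleigh residual: δ_res = (δ₀ + 1000)·f^(α−1) − 1000
α = ε/1000 + 1 = 1.03290, so α − 1 = 0.03290
f^(α−1) = 0.53^(0.03290) = 0.979329
δ_res = (-6.0 + 1000) × 0.979329 − 1000 = 973.453 − 1000 = -26.55 permil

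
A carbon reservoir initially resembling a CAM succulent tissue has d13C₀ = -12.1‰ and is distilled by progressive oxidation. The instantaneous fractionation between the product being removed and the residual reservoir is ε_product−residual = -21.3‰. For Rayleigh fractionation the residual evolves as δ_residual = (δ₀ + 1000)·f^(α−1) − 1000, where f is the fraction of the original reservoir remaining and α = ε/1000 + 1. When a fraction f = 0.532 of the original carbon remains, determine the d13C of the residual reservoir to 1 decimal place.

1.3‰

Rayleigh residual: δ_res = (δ₀ + 1000)·f^(α−1) − 1000
α = ε/1000 + 1 = 0.97870, so α − 1 = -0.02130
f^(α−1) = 0.532^(-0.02130) = 1.013533
δ_res = (-12.1 + 1000) × 1.013533 − 1000 = 1001.270 − 1000 = 1.27‰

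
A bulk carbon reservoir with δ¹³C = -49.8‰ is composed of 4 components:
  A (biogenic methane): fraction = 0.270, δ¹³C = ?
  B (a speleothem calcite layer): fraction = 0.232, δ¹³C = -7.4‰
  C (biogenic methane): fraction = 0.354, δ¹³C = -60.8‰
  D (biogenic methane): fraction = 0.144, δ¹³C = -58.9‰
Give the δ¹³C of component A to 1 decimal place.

Isotope mass balance: δ_bulk = Σ fᵢ·δᵢ.
-49.8 = 0.270×δ_A + 0.232×(-7.4) + 0.354×(-60.8) + 0.144×(-58.9)
0.270·δ_A = -49.8 − (-31.722) = -18.078
δ_A = -18.078 / 0.270 = -66.96‰

-67.0‰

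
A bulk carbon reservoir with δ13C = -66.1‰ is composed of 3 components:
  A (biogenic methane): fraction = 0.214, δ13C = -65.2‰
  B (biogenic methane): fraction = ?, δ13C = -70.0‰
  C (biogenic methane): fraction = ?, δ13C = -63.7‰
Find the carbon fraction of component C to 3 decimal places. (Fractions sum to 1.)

0.456

Let f_C and f_B be the unknown fractions; fractions sum to 1 so f_C + f_B = 0.786.
Mass balance: Σ fᵢ·δᵢ = δ_bulk ⇒ f_C·(-63.7) + f_B·(-70.0) = -66.1 − (-13.953) = -52.147
Substitute f_B = 0.786 − f_C:
f_C·(-63.7 − -70.0) = -52.147 − 0.786×(-70.0) = 2.873
f_C = 2.873 / 6.3 = 0.4560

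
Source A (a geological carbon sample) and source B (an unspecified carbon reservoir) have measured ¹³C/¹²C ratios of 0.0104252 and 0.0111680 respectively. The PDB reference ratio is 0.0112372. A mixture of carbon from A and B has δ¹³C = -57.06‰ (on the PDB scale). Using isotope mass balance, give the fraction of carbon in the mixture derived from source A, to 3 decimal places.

δ_A = (0.0104252/0.0112372 − 1)×1000 = (0.927740 − 1)×1000 = -72.260‰
δ_B = (0.0111680/0.0112372 − 1)×1000 = (0.993842 − 1)×1000 = -6.158‰
f_A = (δ_mix − δ_B)/(δ_A − δ_B) = (-57.06 − (-6.158))/(-72.260 − (-6.158))
f_A = -50.902 / -66.102 = 0.7701

0.770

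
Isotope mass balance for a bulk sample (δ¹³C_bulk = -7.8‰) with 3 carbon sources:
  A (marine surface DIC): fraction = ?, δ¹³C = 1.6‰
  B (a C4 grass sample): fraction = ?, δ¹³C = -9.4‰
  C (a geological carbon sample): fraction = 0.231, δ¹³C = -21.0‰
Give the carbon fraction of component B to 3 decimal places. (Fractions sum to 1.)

Let f_B and f_A be the unknown fractions; fractions sum to 1 so f_B + f_A = 0.769.
Mass balance: Σ fᵢ·δᵢ = δ_bulk ⇒ f_B·(-9.4) + f_A·(1.6) = -7.8 − (-4.851) = -2.949
Substitute f_A = 0.769 − f_B:
f_B·(-9.4 − 1.6) = -2.949 − 0.769×(1.6) = -4.179
f_B = -4.179 / -11.0 = 0.3799

0.380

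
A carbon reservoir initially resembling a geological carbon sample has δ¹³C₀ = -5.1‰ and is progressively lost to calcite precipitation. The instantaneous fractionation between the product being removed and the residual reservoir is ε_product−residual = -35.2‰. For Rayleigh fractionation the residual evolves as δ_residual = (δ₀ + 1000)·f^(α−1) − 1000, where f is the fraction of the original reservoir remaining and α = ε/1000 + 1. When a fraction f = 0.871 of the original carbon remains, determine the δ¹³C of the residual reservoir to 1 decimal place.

-0.3‰

Rayleigh residual: δ_res = (δ₀ + 1000)·f^(α−1) − 1000
α = ε/1000 + 1 = 0.96480, so α − 1 = -0.03520
f^(α−1) = 0.871^(-0.03520) = 1.004873
δ_res = (-5.1 + 1000) × 1.004873 − 1000 = 999.749 − 1000 = -0.25‰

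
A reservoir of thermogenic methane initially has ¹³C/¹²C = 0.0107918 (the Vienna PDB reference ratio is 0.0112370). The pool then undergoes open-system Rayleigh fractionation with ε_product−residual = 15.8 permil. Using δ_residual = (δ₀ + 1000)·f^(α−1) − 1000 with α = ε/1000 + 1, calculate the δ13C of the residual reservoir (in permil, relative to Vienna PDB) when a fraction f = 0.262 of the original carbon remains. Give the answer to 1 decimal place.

δ₀ = (0.0107918/0.0112370 − 1)×1000 = (0.960381 − 1)×1000 = -39.619 permil
α − 1 = ε/1000 = 0.0158
f^(α−1) = 0.262^(0.0158) = 0.979060
δ_res = (-39.619 + 1000) × 0.979060 − 1000 = 940.270 − 1000 = -59.73 permil

-59.7 permil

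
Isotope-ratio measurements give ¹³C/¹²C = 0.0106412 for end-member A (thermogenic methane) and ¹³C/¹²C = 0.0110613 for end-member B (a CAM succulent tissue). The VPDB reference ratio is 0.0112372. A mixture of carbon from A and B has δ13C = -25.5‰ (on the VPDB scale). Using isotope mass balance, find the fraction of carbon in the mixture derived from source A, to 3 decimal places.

δ_A = (0.0106412/0.0112372 − 1)×1000 = (0.946962 − 1)×1000 = -53.038‰
δ_B = (0.0110613/0.0112372 − 1)×1000 = (0.984347 − 1)×1000 = -15.653‰
f_A = (δ_mix − δ_B)/(δ_A − δ_B) = (-25.5 − (-15.653))/(-53.038 − (-15.653))
f_A = -9.847 / -37.385 = 0.2634

0.263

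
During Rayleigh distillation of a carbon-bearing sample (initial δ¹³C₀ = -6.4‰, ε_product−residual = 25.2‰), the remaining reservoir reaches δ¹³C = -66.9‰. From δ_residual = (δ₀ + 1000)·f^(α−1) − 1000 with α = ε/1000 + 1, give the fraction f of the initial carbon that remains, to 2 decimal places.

α − 1 = ε/1000 = 0.0252
(δ_res + 1000)/(δ₀ + 1000) = (-66.9 + 1000)/(-6.4 + 1000) = 933.1/993.6 = 0.939110
f = 0.939110^(1/0.0252) = exp(ln(0.939110)/0.0252) = exp(-0.06282/0.0252)
f = exp(-2.4929) = 0.0827

0.08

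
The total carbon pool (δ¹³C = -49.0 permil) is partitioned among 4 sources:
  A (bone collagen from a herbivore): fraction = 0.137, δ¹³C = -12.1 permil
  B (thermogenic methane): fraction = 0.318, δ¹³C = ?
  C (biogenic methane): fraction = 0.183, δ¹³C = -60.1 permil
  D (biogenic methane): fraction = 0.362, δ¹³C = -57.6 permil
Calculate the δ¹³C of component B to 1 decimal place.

Isotope mass balance: δ_bulk = Σ fᵢ·δᵢ.
-49.0 = 0.137×(-12.1) + 0.318×δ_B + 0.183×(-60.1) + 0.362×(-57.6)
0.318·δ_B = -49.0 − (-33.507) = -15.493
δ_B = -15.493 / 0.318 = -48.72 permil

-48.7 permil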